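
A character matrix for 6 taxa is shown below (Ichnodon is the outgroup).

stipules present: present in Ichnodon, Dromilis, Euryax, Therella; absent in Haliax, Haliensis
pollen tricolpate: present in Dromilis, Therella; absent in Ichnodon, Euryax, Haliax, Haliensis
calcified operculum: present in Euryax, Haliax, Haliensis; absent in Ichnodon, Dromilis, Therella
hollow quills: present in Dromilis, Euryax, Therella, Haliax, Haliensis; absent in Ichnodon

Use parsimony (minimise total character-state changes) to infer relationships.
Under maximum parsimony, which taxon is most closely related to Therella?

Character polarity is set by the outgroup: the derived state is whichever differs from the outgroup's state, so for stipules present the derived state is 'absent', and for the remaining characters it is 'present'.
stipules present (derived state 'absent') is shared by Haliax and Haliensis — a synapomorphy uniting that clade.
Only Dromilis and Therella show the derived state 'present' for pollen tricolpate, supporting them as a clade.
Only Euryax, Haliax, and Haliensis show the derived state 'present' for calcified operculum, supporting them as a clade.
All ingroup taxa share the derived state 'present' for hollow quills; it defines the ingroup but does not resolve relationships within it.
Most parsimonious ingroup topology: ((Dromilis,Therella),(Euryax,(Haliax,Haliensis))).
Therella and Dromilis form a cherry on this tree, so they are sister taxa.

Dromilis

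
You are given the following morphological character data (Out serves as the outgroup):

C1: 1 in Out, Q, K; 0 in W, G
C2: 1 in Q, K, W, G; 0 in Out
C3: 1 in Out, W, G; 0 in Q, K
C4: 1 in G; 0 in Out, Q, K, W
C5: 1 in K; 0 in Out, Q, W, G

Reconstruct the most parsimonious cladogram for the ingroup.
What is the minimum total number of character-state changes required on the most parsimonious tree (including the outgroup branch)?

5

Character polarity is set by the outgroup: the derived state is whichever differs from the outgroup's state, so for C1, C3 the derived state is '0', and for the remaining characters it is '1'.
C1 (derived state '0') is shared by G and W — a synapomorphy uniting that clade.
C2 (derived state '1') is shared by all ingroup taxa — unites the whole ingroup.
C3 (derived state '0') is shared by K and Q — a synapomorphy uniting that clade.
C4: derived state '1' in G only — an autapomorphy, so it tells us nothing about relationships among taxa.
C5: derived state '1' in K only — an autapomorphy, so it tells us nothing about relationships among taxa.
Most parsimonious ingroup topology: ((Q,K),(W,G)).
Changes per character on this tree: C1: 1; C2: 1; C3: 1; C4: 1; C5: 1.
Total = 5.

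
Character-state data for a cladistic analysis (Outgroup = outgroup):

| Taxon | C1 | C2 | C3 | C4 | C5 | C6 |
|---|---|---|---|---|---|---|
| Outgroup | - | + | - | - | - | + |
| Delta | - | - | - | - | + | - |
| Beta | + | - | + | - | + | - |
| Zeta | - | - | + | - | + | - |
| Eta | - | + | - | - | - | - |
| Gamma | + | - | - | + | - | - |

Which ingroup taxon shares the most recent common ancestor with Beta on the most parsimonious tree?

Character polarity is set by the outgroup: the derived state is whichever differs from the outgroup's state, so for C2, C6 the derived state is '-', and for the remaining characters it is '+'.
C1 (state '+') occurs in Beta and Gamma but conflicts with the nesting implied by the other characters — most parsimoniously interpreted as homoplasy.
Only Beta, Delta, Gamma, and Zeta show the derived state '-' for C2, supporting them as a clade.
C3 (derived state '+') is shared by Beta and Zeta — a synapomorphy uniting that clade.
C4: derived state '+' in Gamma only — an autapomorphy, so it tells us nothing about relationships among taxa.
Only Beta, Delta, and Zeta show the derived state '+' for C5, supporting them as a clade.
C6 (derived state '-') is shared by all ingroup taxa — unites the whole ingroup.
Most parsimonious ingroup topology: (((Delta,(Beta,Zeta)),Gamma),Eta).
Beta and Zeta form a cherry on this tree, so they are sister taxa.

Zeta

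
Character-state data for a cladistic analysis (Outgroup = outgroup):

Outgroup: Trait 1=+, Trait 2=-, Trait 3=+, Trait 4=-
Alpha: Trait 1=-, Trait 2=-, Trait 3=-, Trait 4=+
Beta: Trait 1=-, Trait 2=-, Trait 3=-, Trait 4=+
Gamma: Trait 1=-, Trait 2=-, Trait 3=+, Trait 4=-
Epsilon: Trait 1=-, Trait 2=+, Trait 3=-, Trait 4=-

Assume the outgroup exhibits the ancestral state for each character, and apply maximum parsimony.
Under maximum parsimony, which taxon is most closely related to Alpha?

Beta

Character polarity is set by the outgroup: the derived state is whichever differs from the outgroup's state, so for Trait 1, Trait 3 the derived state is '-', and for the remaining characters it is '+'.
All ingroup taxa share the derived state '-' for Trait 1; it defines the ingroup but does not resolve relationships within it.
Trait 2: derived state '+' in Epsilon only — an autapomorphy, so it tells us nothing about relationships among taxa.
Trait 3: derived state '-' in Alpha, Beta, and Epsilon only — synapomorphy for {Alpha, Beta, Epsilon}.
Trait 4: derived state '+' in Alpha and Beta only — synapomorphy for {Alpha, Beta}.
Most parsimonious ingroup topology: (((Alpha,Beta),Epsilon),Gamma).
Alpha and Beta form a cherry on this tree, so they are sister taxa.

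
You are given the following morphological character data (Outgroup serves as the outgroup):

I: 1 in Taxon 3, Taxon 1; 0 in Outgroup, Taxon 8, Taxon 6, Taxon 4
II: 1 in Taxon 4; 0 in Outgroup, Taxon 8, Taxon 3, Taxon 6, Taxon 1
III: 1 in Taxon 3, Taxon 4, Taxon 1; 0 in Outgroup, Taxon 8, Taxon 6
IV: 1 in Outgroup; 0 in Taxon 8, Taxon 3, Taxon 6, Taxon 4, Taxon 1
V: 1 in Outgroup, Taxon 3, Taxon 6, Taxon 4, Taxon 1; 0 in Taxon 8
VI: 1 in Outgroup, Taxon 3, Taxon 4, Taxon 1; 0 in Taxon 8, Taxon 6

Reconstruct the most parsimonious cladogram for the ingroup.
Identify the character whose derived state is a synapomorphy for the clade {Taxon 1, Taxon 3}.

I

Character polarity is set by the outgroup: the derived state is whichever differs from the outgroup's state, so for IV, V, VI the derived state is '0', and for the remaining characters it is '1'.
Only Taxon 1 and Taxon 3 show the derived state '1' for I, supporting them as a clade.
II: derived state '1' in Taxon 4 only — an autapomorphy, so it tells us nothing about relationships among taxa.
III (derived state '1') is shared by Taxon 1, Taxon 3, and Taxon 4 — a synapomorphy uniting that clade.
All ingroup taxa share the derived state '0' for IV; it defines the ingroup but does not resolve relationships within it.
V: derived state '0' in Taxon 8 only — an autapomorphy, so it tells us nothing about relationships among taxa.
VI: derived state '0' in Taxon 6 and Taxon 8 only — synapomorphy for {Taxon 6, Taxon 8}.
Most parsimonious ingroup topology: ((Taxon 8,Taxon 6),((Taxon 3,Taxon 1),Taxon 4)).
The clade {Taxon 1, Taxon 3} is supported by I: its derived state '1' occurs in exactly those taxa and in no other taxon (including the outgroup).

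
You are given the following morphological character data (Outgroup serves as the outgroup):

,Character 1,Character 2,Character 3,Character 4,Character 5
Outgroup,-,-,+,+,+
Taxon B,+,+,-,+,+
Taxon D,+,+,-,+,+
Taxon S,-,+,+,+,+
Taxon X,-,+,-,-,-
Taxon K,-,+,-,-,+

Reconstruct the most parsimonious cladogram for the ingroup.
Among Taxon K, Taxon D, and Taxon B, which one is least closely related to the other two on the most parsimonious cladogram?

Taxon K

Character polarity is set by the outgroup: the derived state is whichever differs from the outgroup's state, so for Character 3, Character 4, Character 5 the derived state is '-', and for the remaining characters it is '+'.
Character 1: derived state '+' in Taxon B and Taxon D only — synapomorphy for {Taxon B, Taxon D}.
Character 2 (derived state '+') is shared by all ingroup taxa — unites the whole ingroup.
Character 3: derived state '-' in Taxon B, Taxon D, Taxon K, and Taxon X only — synapomorphy for {Taxon B, Taxon D, Taxon K, Taxon X}.
Only Taxon K and Taxon X show the derived state '-' for Character 4, supporting them as a clade.
Character 5: derived state '-' in Taxon X only — an autapomorphy, so it tells us nothing about relationships among taxa.
Most parsimonious ingroup topology: (((Taxon K,Taxon X),(Taxon D,Taxon B)),Taxon S).
Taxon B and Taxon D share a more recent common ancestor with each other than either does with Taxon K, so Taxon K is the least closely related of the three.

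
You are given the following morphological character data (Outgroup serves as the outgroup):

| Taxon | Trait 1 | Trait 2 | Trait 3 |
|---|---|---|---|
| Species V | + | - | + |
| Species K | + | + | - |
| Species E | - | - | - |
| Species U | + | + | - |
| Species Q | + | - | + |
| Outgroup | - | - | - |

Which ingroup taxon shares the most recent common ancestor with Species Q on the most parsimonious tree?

Species V

The outgroup has state '-' for every character, so '+' is the derived state throughout.
Trait 1: derived state '+' in Species K, Species Q, Species U, and Species V only — synapomorphy for {Species K, Species Q, Species U, Species V}.
Only Species K and Species U show the derived state '+' for Trait 2, supporting them as a clade.
Trait 3: derived state '+' in Species Q and Species V only — synapomorphy for {Species Q, Species V}.
Most parsimonious ingroup topology: (((Species K,Species U),(Species Q,Species V)),Species E).
Species Q and Species V form a cherry on this tree, so they are sister taxa.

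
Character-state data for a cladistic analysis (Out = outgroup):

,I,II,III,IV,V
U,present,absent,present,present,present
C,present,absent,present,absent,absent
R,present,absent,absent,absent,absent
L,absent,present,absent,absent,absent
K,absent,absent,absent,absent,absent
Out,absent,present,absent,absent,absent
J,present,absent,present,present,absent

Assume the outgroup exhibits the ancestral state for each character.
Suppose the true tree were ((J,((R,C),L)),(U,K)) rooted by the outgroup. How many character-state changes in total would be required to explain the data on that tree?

11

Map each character onto ((J,((R,C),L)),(U,K)) (rooted by Out) and count the minimum state changes it requires (Fitch parsimony):
I: 3; II: 2; III: 3; IV: 2; V: 1.
Total tree length = 11.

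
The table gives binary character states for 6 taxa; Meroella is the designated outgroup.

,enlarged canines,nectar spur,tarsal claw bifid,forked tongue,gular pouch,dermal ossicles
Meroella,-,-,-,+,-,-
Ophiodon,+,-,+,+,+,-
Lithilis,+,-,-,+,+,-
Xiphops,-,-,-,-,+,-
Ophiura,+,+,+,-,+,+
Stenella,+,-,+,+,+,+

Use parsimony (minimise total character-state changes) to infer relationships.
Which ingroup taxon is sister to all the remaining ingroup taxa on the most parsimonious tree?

Xiphops

Character polarity is set by the outgroup: the derived state is whichever differs from the outgroup's state, so for forked tongue the derived state is '-', and for the remaining characters it is '+'.
enlarged canines: derived state '+' in Lithilis, Ophiodon, Ophiura, and Stenella only — synapomorphy for {Lithilis, Ophiodon, Ophiura, Stenella}.
nectar spur: derived state '+' in Ophiura only — an autapomorphy, so it tells us nothing about relationships among taxa.
Only Ophiodon, Ophiura, and Stenella show the derived state '+' for tarsal claw bifid, supporting them as a clade.
forked tongue (state '-') occurs in Ophiura and Xiphops but conflicts with the nesting implied by the other characters — most parsimoniously interpreted as homoplasy.
All ingroup taxa share the derived state '+' for gular pouch; it defines the ingroup but does not resolve relationships within it.
dermal ossicles: derived state '+' in Ophiura and Stenella only — synapomorphy for {Ophiura, Stenella}.
Most parsimonious ingroup topology: (((Ophiodon,(Ophiura,Stenella)),Lithilis),Xiphops).
Xiphops is sister to the clade containing all other ingroup taxa, so it is the earliest-diverging (most basal) ingroup lineage.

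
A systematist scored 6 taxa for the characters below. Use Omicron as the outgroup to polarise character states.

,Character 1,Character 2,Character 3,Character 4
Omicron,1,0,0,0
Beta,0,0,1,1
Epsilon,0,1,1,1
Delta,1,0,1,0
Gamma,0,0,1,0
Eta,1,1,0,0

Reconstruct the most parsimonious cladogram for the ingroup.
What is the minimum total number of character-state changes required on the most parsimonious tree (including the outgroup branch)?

Character polarity is set by the outgroup: the derived state is whichever differs from the outgroup's state, so for Character 1 the derived state is '0', and for the remaining characters it is '1'.
Character 1 (derived state '0') is shared by Beta, Epsilon, and Gamma — a synapomorphy uniting that clade.
Character 2 (state '1') occurs in Epsilon and Eta but conflicts with the nesting implied by the other characters — most parsimoniously interpreted as homoplasy.
Character 3: derived state '1' in Beta, Delta, Epsilon, and Gamma only — synapomorphy for {Beta, Delta, Epsilon, Gamma}.
Character 4: derived state '1' in Beta and Epsilon only — synapomorphy for {Beta, Epsilon}.
Most parsimonious ingroup topology: ((((Beta,Epsilon),Gamma),Delta),Eta).
Changes per character on this tree: Character 1: 1; Character 2: 2; Character 3: 1; Character 4: 1.
Total = 5.

5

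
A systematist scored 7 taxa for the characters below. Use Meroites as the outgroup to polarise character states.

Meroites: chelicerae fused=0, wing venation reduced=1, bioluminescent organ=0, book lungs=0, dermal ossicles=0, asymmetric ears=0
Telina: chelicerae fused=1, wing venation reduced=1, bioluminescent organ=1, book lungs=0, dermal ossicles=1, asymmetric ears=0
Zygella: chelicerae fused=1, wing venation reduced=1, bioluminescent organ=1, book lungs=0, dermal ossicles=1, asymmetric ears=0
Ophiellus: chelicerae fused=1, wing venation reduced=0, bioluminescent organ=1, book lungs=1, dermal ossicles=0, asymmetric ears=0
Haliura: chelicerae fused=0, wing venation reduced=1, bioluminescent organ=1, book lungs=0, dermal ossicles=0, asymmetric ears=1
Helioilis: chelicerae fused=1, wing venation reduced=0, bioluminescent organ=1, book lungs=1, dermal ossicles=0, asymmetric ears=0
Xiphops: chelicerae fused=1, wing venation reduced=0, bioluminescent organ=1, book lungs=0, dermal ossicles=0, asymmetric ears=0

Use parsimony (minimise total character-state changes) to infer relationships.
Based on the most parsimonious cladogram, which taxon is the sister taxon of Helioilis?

Character polarity is set by the outgroup: the derived state is whichever differs from the outgroup's state, so for wing venation reduced the derived state is '0', and for the remaining characters it is '1'.
Only Helioilis, Ophiellus, Telina, Xiphops, and Zygella show the derived state '1' for chelicerae fused, supporting them as a clade.
wing venation reduced: derived state '0' in Helioilis, Ophiellus, and Xiphops only — synapomorphy for {Helioilis, Ophiellus, Xiphops}.
All ingroup taxa share the derived state '1' for bioluminescent organ; it defines the ingroup but does not resolve relationships within it.
book lungs (derived state '1') is shared by Helioilis and Ophiellus — a synapomorphy uniting that clade.
dermal ossicles: derived state '1' in Telina and Zygella only — synapomorphy for {Telina, Zygella}.
asymmetric ears: derived state '1' in Haliura only — an autapomorphy, so it tells us nothing about relationships among taxa.
Most parsimonious ingroup topology: (((Zygella,Telina),((Ophiellus,Helioilis),Xiphops)),Haliura).
Helioilis and Ophiellus form a cherry on this tree, so they are sister taxa.

Ophiellus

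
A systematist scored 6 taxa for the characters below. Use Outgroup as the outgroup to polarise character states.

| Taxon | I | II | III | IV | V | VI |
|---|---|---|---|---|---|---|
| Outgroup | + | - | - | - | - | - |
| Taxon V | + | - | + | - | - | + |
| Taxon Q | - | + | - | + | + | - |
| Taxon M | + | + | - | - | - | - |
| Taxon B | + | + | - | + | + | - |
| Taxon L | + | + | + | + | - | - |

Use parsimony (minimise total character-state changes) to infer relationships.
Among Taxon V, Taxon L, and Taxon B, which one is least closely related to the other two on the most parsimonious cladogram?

Taxon V

Character polarity is set by the outgroup: the derived state is whichever differs from the outgroup's state, so for I the derived state is '-', and for the remaining characters it is '+'.
I: derived state '-' in Taxon Q only — an autapomorphy, so it tells us nothing about relationships among taxa.
II: derived state '+' in Taxon B, Taxon L, Taxon M, and Taxon Q only — synapomorphy for {Taxon B, Taxon L, Taxon M, Taxon Q}.
III groups Taxon L and Taxon V, which is incompatible with the clades supported by the remaining characters; treating it as convergent (homoplasy) costs fewer steps than any alternative tree.
IV: derived state '+' in Taxon B, Taxon L, and Taxon Q only — synapomorphy for {Taxon B, Taxon L, Taxon Q}.
V: derived state '+' in Taxon B and Taxon Q only — synapomorphy for {Taxon B, Taxon Q}.
VI: derived state '+' in Taxon V only — an autapomorphy, so it tells us nothing about relationships among taxa.
Most parsimonious ingroup topology: (Taxon V,(((Taxon Q,Taxon B),Taxon L),Taxon M)).
Taxon B and Taxon L share a more recent common ancestor with each other than either does with Taxon V, so Taxon V is the least closely related of the three.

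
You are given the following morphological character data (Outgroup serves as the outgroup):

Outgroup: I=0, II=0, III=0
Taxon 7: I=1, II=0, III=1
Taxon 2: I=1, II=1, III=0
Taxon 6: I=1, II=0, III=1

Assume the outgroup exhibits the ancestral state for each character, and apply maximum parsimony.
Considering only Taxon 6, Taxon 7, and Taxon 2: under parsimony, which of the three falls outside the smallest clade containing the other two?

Taxon 2

The outgroup has state '0' for every character, so '1' is the derived state throughout.
I (derived state '1') is shared by all ingroup taxa — unites the whole ingroup.
II: derived state '1' in Taxon 2 only — an autapomorphy, so it tells us nothing about relationships among taxa.
III (derived state '1') is shared by Taxon 6 and Taxon 7 — a synapomorphy uniting that clade.
Most parsimonious ingroup topology: ((Taxon 7,Taxon 6),Taxon 2).
Taxon 6 and Taxon 7 share a more recent common ancestor with each other than either does with Taxon 2, so Taxon 2 is the least closely related of the three.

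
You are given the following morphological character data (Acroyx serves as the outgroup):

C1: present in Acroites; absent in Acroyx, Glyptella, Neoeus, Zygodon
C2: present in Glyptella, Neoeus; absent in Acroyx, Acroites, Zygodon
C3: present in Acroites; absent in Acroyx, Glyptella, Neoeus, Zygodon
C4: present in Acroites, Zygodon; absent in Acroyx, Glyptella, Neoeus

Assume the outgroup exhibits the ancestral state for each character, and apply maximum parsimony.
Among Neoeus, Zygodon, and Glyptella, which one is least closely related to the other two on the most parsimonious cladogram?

Zygodon

The outgroup has state 'absent' for every character, so 'present' is the derived state throughout.
C1 (derived state 'present') is unique to Acroites (autapomorphy; uninformative for grouping).
C2: derived state 'present' in Glyptella and Neoeus only — synapomorphy for {Glyptella, Neoeus}.
C3 (derived state 'present') is unique to Acroites (autapomorphy; uninformative for grouping).
C4 (derived state 'present') is shared by Acroites and Zygodon — a synapomorphy uniting that clade.
Most parsimonious ingroup topology: ((Glyptella,Neoeus),(Acroites,Zygodon)).
Neoeus and Glyptella share a more recent common ancestor with each other than either does with Zygodon, so Zygodon is the least closely related of the three.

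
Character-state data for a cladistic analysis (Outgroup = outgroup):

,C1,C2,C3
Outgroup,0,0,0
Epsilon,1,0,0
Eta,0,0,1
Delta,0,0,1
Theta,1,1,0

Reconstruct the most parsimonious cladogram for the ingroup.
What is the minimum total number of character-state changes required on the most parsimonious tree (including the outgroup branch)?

3

The outgroup has state '0' for every character, so '1' is the derived state throughout.
C1 (derived state '1') is shared by Epsilon and Theta — a synapomorphy uniting that clade.
C2 (derived state '1') is unique to Theta (autapomorphy; uninformative for grouping).
C3: derived state '1' in Delta and Eta only — synapomorphy for {Delta, Eta}.
Most parsimonious ingroup topology: ((Epsilon,Theta),(Eta,Delta)).
Changes per character on this tree: C1: 1; C2: 1; C3: 1.
Total = 3.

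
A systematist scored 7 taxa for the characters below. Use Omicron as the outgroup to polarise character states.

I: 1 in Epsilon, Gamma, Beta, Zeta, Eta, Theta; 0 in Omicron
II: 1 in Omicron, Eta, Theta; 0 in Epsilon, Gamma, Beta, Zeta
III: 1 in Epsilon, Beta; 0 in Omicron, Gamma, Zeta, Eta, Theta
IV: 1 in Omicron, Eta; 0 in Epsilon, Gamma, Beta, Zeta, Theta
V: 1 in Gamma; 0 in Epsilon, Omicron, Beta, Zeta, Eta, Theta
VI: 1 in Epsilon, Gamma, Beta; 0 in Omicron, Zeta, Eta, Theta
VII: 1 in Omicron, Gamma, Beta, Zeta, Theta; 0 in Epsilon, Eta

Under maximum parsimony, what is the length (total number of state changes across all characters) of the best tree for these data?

8

Character polarity is set by the outgroup: the derived state is whichever differs from the outgroup's state, so for II, IV, VII the derived state is '0', and for the remaining characters it is '1'.
I (derived state '1') is shared by all ingroup taxa — unites the whole ingroup.
Only Beta, Epsilon, Gamma, and Zeta show the derived state '0' for II, supporting them as a clade.
III: derived state '1' in Beta and Epsilon only — synapomorphy for {Beta, Epsilon}.
Only Beta, Epsilon, Gamma, Theta, and Zeta show the derived state '0' for IV, supporting them as a clade.
V: derived state '1' in Gamma only — an autapomorphy, so it tells us nothing about relationships among taxa.
VI: derived state '1' in Beta, Epsilon, and Gamma only — synapomorphy for {Beta, Epsilon, Gamma}.
VII groups Epsilon and Eta, which is incompatible with the clades supported by the remaining characters; treating it as convergent (homoplasy) costs fewer steps than any alternative tree.
Most parsimonious ingroup topology: (((((Epsilon,Beta),Gamma),Zeta),Theta),Eta).
Changes per character on this tree: I: 1; II: 1; III: 1; IV: 1; V: 1; VI: 1; VII: 2.
Total = 8.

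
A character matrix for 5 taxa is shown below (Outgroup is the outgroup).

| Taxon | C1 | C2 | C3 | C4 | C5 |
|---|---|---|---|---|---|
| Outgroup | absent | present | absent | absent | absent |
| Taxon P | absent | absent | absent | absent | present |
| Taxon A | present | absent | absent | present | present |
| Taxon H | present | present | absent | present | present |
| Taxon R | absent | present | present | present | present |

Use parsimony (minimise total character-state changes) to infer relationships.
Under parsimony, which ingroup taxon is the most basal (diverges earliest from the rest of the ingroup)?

Character polarity is set by the outgroup: the derived state is whichever differs from the outgroup's state, so for C2 the derived state is 'absent', and for the remaining characters it is 'present'.
Only Taxon A and Taxon H show the derived state 'present' for C1, supporting them as a clade.
C2 groups Taxon A and Taxon P, which is incompatible with the clades supported by the remaining characters; treating it as convergent (homoplasy) costs fewer steps than any alternative tree.
C3 (derived state 'present') is unique to Taxon R (autapomorphy; uninformative for grouping).
C4: derived state 'present' in Taxon A, Taxon H, and Taxon R only — synapomorphy for {Taxon A, Taxon H, Taxon R}.
C5 (derived state 'present') is shared by all ingroup taxa — unites the whole ingroup.
Most parsimonious ingroup topology: (Taxon P,((Taxon A,Taxon H),Taxon R)).
Taxon P is sister to the clade containing all other ingroup taxa, so it is the earliest-diverging (most basal) ingroup lineage.

Taxon P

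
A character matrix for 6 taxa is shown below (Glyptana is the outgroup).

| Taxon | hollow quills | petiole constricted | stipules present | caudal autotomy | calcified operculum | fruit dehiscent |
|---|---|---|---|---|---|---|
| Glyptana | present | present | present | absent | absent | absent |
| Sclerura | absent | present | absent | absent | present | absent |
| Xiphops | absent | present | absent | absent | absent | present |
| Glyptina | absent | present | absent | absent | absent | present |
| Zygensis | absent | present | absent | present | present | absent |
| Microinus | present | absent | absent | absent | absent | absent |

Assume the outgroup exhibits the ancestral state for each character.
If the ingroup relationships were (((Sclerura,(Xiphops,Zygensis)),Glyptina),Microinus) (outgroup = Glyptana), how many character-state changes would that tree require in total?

8

Map each character onto (((Sclerura,(Xiphops,Zygensis)),Glyptina),Microinus) (rooted by Glyptana) and count the minimum state changes it requires (Fitch parsimony):
hollow quills: 1; petiole constricted: 1; stipules present: 1; caudal autotomy: 1; calcified operculum: 2; fruit dehiscent: 2.
Total tree length = 8.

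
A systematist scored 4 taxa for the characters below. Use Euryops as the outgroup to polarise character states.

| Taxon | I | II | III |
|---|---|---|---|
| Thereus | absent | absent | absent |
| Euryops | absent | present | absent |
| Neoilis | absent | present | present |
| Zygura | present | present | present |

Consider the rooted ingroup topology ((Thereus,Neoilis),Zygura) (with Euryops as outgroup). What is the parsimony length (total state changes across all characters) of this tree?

4

Map each character onto ((Thereus,Neoilis),Zygura) (rooted by Euryops) and count the minimum state changes it requires (Fitch parsimony):
I: 1; II: 1; III: 2.
Total tree length = 4.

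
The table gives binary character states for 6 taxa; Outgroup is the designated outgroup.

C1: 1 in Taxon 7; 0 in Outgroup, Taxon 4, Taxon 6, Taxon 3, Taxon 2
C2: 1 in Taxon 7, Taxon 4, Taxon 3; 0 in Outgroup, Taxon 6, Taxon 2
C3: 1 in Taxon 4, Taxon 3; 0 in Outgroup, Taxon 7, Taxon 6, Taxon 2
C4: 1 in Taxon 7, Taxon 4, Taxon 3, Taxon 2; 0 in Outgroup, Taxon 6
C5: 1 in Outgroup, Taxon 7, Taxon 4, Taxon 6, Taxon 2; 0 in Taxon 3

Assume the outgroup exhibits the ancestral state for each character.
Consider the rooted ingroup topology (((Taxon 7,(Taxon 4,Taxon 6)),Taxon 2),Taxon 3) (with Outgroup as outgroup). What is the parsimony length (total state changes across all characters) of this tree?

9

Map each character onto (((Taxon 7,(Taxon 4,Taxon 6)),Taxon 2),Taxon 3) (rooted by Outgroup) and count the minimum state changes it requires (Fitch parsimony):
C1: 1; C2: 3; C3: 2; C4: 2; C5: 1.
Total tree length = 9.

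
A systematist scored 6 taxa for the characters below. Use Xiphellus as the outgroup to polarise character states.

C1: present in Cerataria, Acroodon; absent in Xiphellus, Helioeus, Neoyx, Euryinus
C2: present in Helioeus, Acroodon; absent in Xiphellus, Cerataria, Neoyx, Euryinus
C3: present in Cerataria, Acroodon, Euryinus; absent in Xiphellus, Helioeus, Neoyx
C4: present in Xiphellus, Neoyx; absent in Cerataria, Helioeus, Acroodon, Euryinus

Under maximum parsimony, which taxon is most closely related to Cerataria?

Acroodon

Character polarity is set by the outgroup: the derived state is whichever differs from the outgroup's state, so for C4 the derived state is 'absent', and for the remaining characters it is 'present'.
C1: derived state 'present' in Acroodon and Cerataria only — synapomorphy for {Acroodon, Cerataria}.
C2 (state 'present') occurs in Acroodon and Helioeus but conflicts with the nesting implied by the other characters — most parsimoniously interpreted as homoplasy.
Only Acroodon, Cerataria, and Euryinus show the derived state 'present' for C3, supporting them as a clade.
Only Acroodon, Cerataria, Euryinus, and Helioeus show the derived state 'absent' for C4, supporting them as a clade.
Most parsimonious ingroup topology: ((((Cerataria,Acroodon),Euryinus),Helioeus),Neoyx).
Cerataria and Acroodon form a cherry on this tree, so they are sister taxa.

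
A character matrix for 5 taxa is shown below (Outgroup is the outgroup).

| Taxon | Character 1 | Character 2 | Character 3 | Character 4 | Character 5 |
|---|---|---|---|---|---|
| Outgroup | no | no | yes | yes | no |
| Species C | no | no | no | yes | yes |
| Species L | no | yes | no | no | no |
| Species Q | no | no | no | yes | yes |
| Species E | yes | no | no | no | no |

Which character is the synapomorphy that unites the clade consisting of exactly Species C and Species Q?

Character 5

Character polarity is set by the outgroup: the derived state is whichever differs from the outgroup's state, so for Character 3, Character 4 the derived state is 'no', and for the remaining characters it is 'yes'.
Character 1: derived state 'yes' in Species E only — an autapomorphy, so it tells us nothing about relationships among taxa.
Character 2: derived state 'yes' in Species L only — an autapomorphy, so it tells us nothing about relationships among taxa.
Character 3 (derived state 'no') is shared by all ingroup taxa — unites the whole ingroup.
Character 4: derived state 'no' in Species E and Species L only — synapomorphy for {Species E, Species L}.
Character 5: derived state 'yes' in Species C and Species Q only — synapomorphy for {Species C, Species Q}.
Most parsimonious ingroup topology: ((Species C,Species Q),(Species L,Species E)).
The clade {Species C, Species Q} is supported by Character 5: its derived state 'yes' occurs in exactly those taxa and in no other taxon (including the outgroup).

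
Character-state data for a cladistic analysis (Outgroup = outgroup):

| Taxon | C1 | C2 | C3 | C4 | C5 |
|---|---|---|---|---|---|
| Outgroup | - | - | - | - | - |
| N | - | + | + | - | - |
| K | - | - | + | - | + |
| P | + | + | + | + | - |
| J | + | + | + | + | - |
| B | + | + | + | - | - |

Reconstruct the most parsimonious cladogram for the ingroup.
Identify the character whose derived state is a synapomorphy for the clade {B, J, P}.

The outgroup has state '-' for every character, so '+' is the derived state throughout.
C1 (derived state '+') is shared by B, J, and P — a synapomorphy uniting that clade.
C2: derived state '+' in B, J, N, and P only — synapomorphy for {B, J, N, P}.
C3 (derived state '+') is shared by all ingroup taxa — unites the whole ingroup.
C4: derived state '+' in J and P only — synapomorphy for {J, P}.
C5: derived state '+' in K only — an autapomorphy, so it tells us nothing about relationships among taxa.
Most parsimonious ingroup topology: ((N,((P,J),B)),K).
The clade {B, J, P} is supported by C1: its derived state '+' occurs in exactly those taxa and in no other taxon (including the outgroup).

C1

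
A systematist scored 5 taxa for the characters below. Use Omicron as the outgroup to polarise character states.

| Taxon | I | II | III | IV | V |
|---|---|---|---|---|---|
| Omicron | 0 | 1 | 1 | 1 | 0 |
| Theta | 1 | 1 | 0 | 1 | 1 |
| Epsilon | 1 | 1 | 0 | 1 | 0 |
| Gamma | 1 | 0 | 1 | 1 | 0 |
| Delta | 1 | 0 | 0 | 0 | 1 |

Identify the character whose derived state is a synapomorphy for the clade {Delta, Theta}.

Character polarity is set by the outgroup: the derived state is whichever differs from the outgroup's state, so for II, III, IV the derived state is '0', and for the remaining characters it is '1'.
I (derived state '1') is shared by all ingroup taxa — unites the whole ingroup.
II groups Delta and Gamma, which is incompatible with the clades supported by the remaining characters; treating it as convergent (homoplasy) costs fewer steps than any alternative tree.
III: derived state '0' in Delta, Epsilon, and Theta only — synapomorphy for {Delta, Epsilon, Theta}.
IV: derived state '0' in Delta only — an autapomorphy, so it tells us nothing about relationships among taxa.
Only Delta and Theta show the derived state '1' for V, supporting them as a clade.
Most parsimonious ingroup topology: (((Theta,Delta),Epsilon),Gamma).
The clade {Delta, Theta} is supported by V: its derived state '1' occurs in exactly those taxa and in no other taxon (including the outgroup).

V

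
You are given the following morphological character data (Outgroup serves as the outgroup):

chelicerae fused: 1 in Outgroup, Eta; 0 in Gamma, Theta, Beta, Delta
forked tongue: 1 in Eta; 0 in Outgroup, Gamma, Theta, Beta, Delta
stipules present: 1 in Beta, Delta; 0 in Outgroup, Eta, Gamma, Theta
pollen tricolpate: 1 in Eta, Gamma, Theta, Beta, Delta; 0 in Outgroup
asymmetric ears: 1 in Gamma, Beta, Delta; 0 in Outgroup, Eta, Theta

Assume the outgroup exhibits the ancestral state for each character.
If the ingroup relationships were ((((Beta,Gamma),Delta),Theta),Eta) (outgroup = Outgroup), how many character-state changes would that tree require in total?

6

Map each character onto ((((Beta,Gamma),Delta),Theta),Eta) (rooted by Outgroup) and count the minimum state changes it requires (Fitch parsimony):
chelicerae fused: 1; forked tongue: 1; stipules present: 2; pollen tricolpate: 1; asymmetric ears: 1.
Total tree length = 6.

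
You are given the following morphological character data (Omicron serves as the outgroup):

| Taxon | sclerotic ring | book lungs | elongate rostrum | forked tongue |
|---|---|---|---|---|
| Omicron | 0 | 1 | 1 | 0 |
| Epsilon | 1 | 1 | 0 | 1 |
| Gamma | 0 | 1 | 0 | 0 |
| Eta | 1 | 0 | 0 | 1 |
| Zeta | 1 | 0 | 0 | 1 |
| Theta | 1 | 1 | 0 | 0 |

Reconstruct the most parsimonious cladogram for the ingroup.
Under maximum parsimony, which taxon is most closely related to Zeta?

Character polarity is set by the outgroup: the derived state is whichever differs from the outgroup's state, so for book lungs, elongate rostrum the derived state is '0', and for the remaining characters it is '1'.
Only Epsilon, Eta, Theta, and Zeta show the derived state '1' for sclerotic ring, supporting them as a clade.
book lungs: derived state '0' in Eta and Zeta only — synapomorphy for {Eta, Zeta}.
All ingroup taxa share the derived state '0' for elongate rostrum; it defines the ingroup but does not resolve relationships within it.
forked tongue: derived state '1' in Epsilon, Eta, and Zeta only — synapomorphy for {Epsilon, Eta, Zeta}.
Most parsimonious ingroup topology: (((Epsilon,(Eta,Zeta)),Theta),Gamma).
Zeta and Eta form a cherry on this tree, so they are sister taxa.

Eta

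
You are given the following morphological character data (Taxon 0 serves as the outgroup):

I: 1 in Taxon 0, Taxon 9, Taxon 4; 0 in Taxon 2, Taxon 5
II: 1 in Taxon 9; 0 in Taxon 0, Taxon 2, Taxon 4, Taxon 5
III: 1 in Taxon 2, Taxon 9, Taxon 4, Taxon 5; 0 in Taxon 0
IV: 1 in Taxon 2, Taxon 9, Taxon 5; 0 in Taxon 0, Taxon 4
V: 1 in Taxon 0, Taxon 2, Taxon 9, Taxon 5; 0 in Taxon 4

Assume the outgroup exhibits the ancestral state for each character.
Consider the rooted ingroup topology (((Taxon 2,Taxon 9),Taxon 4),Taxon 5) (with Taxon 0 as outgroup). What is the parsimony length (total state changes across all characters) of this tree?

Map each character onto (((Taxon 2,Taxon 9),Taxon 4),Taxon 5) (rooted by Taxon 0) and count the minimum state changes it requires (Fitch parsimony):
I: 2; II: 1; III: 1; IV: 2; V: 1.
Total tree length = 7.

7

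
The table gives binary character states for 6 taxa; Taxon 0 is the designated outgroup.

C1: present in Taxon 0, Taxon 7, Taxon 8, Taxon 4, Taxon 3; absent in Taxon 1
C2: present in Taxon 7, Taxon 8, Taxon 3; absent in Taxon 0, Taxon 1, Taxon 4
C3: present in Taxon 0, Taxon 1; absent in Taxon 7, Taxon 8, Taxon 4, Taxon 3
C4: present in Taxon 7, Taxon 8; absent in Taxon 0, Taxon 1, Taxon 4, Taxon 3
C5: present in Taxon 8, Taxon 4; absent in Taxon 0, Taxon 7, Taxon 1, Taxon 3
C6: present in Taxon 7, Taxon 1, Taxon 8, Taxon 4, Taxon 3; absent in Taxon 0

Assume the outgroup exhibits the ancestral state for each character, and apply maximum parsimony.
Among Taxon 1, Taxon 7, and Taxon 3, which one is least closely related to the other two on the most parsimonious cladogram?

Character polarity is set by the outgroup: the derived state is whichever differs from the outgroup's state, so for C1, C3 the derived state is 'absent', and for the remaining characters it is 'present'.
C1 (derived state 'absent') is unique to Taxon 1 (autapomorphy; uninformative for grouping).
Only Taxon 3, Taxon 7, and Taxon 8 show the derived state 'present' for C2, supporting them as a clade.
C3: derived state 'absent' in Taxon 3, Taxon 4, Taxon 7, and Taxon 8 only — synapomorphy for {Taxon 3, Taxon 4, Taxon 7, Taxon 8}.
C4 (derived state 'present') is shared by Taxon 7 and Taxon 8 — a synapomorphy uniting that clade.
C5 (state 'present') occurs in Taxon 4 and Taxon 8 but conflicts with the nesting implied by the other characters — most parsimoniously interpreted as homoplasy.
C6 (derived state 'present') is shared by all ingroup taxa — unites the whole ingroup.
Most parsimonious ingroup topology: ((((Taxon 7,Taxon 8),Taxon 3),Taxon 4),Taxon 1).
Taxon 3 and Taxon 7 share a more recent common ancestor with each other than either does with Taxon 1, so Taxon 1 is the least closely related of the three.

Taxon 1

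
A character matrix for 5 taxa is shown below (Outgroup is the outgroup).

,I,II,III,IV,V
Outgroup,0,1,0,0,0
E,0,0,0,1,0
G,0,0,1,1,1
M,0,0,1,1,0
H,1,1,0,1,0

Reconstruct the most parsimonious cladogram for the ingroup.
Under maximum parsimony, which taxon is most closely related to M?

Character polarity is set by the outgroup: the derived state is whichever differs from the outgroup's state, so for II the derived state is '0', and for the remaining characters it is '1'.
I: derived state '1' in H only — an autapomorphy, so it tells us nothing about relationships among taxa.
II (derived state '0') is shared by E, G, and M — a synapomorphy uniting that clade.
Only G and M show the derived state '1' for III, supporting them as a clade.
All ingroup taxa share the derived state '1' for IV; it defines the ingroup but does not resolve relationships within it.
V (derived state '1') is unique to G (autapomorphy; uninformative for grouping).
Most parsimonious ingroup topology: ((E,(G,M)),H).
M and G form a cherry on this tree, so they are sister taxa.

G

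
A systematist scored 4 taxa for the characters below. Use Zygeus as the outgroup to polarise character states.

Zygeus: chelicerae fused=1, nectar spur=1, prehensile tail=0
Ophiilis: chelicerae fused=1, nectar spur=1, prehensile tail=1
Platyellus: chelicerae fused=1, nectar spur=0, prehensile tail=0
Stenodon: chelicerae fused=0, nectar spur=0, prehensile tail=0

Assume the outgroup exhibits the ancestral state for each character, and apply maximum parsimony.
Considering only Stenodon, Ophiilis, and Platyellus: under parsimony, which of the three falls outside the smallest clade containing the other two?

Character polarity is set by the outgroup: the derived state is whichever differs from the outgroup's state, so for chelicerae fused, nectar spur the derived state is '0', and for the remaining characters it is '1'.
chelicerae fused (derived state '0') is unique to Stenodon (autapomorphy; uninformative for grouping).
Only Platyellus and Stenodon show the derived state '0' for nectar spur, supporting them as a clade.
prehensile tail (derived state '1') is unique to Ophiilis (autapomorphy; uninformative for grouping).
Most parsimonious ingroup topology: (Ophiilis,(Platyellus,Stenodon)).
Stenodon and Platyellus share a more recent common ancestor with each other than either does with Ophiilis, so Ophiilis is the least closely related of the three.

Ophiilis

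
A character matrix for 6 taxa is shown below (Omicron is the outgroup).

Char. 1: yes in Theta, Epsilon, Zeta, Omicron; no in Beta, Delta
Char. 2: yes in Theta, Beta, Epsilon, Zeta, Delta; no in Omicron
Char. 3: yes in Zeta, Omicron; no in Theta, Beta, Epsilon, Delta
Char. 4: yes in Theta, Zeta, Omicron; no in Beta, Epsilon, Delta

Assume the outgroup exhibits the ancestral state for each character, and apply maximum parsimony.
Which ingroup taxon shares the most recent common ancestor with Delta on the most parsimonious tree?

Character polarity is set by the outgroup: the derived state is whichever differs from the outgroup's state, so for Char. 1, Char. 3, Char. 4 the derived state is 'no', and for the remaining characters it is 'yes'.
Only Beta and Delta show the derived state 'no' for Char. 1, supporting them as a clade.
All ingroup taxa share the derived state 'yes' for Char. 2; it defines the ingroup but does not resolve relationships within it.
Char. 3: derived state 'no' in Beta, Delta, Epsilon, and Theta only — synapomorphy for {Beta, Delta, Epsilon, Theta}.
Only Beta, Delta, and Epsilon show the derived state 'no' for Char. 4, supporting them as a clade.
Most parsimonious ingroup topology: (((Epsilon,(Delta,Beta)),Theta),Zeta).
Delta and Beta form a cherry on this tree, so they are sister taxa.

Beta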